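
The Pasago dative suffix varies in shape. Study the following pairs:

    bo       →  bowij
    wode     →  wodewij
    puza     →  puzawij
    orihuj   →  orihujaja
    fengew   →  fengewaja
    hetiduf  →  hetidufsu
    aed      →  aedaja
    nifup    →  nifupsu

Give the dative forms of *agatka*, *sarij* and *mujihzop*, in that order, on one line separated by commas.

agatkawij, sarijaja, mujihzopsu

The pattern is voicing of the final sound: -su when the stem ends in a voiceless consonant (*hetiduf*, *nifup*); -aja when the stem ends in a voiced consonant (*orihuj*, *fengew*, *aed*); -wij when the stem ends in a vowel (*bo*, *wode*, *puza*).
*agatka* — final sound /a/ (a vowel) → -wij → *agatkawij*.
Since the final sound of *sarij* is /j/ (a voiced consonant), it takes -aja, giving *sarijaja*.
The final sound of *mujihzop* is /p/, which is a voiceless consonant, so the suffix is -su, giving *mujihzopsu*.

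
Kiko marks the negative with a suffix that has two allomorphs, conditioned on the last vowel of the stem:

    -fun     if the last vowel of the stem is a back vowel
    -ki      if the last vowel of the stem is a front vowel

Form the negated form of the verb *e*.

eki

The last vowel of *e* is /e/, which is a front vowel, so the suffix is -ki, giving *eki*.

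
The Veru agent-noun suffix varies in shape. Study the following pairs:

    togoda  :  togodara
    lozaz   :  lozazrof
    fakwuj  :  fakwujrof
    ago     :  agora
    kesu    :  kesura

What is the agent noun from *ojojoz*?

The suffix is conditioned by the final sound: -rof when the stem ends in a consonant (*lozaz*, *fakwuj*); -ra when the stem ends in a vowel (*togoda*, *ago*, *kesu*).
*ojojoz*: final sound = /z/, a consonant → -rof → *ojojozrof*.

ojojozrof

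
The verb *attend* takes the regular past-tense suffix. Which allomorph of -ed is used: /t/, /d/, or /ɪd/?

The stem *attend* ends in /t/ or /d/.
The -ed suffix is realized as /ɪd/ after /t, d/; as /t/ after other voiceless consonants; and as /d/ after other voiced sounds.
So -ed on *attend* is pronounced /ɪd/.

/ɪd/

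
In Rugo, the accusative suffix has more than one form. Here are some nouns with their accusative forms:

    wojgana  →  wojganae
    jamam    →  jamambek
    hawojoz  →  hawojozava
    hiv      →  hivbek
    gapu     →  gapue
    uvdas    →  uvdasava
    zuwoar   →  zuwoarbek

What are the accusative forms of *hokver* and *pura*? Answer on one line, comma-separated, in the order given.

Looking at the final sound of each stem: -ava when the stem ends in a sibilant (*hawojoz*, *uvdas*); -bek when the stem ends in a non-sibilant consonant (*jamam*, *hiv*, *zuwoar*); -e when the stem ends in a vowel (*wojgana*, *gapu*).
*hokver* — final sound /r/ (a non-sibilant consonant) → -bek → *hokverbek*.
Since the final sound of *pura* is /a/ (a vowel), it takes -e, giving *purae*.

hokverbek, purae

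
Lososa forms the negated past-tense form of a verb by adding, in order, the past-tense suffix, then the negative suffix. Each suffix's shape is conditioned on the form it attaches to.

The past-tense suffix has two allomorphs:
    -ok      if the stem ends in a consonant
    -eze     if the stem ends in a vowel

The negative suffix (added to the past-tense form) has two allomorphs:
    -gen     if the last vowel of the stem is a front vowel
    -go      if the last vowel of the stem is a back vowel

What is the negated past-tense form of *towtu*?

towtuezegen

*towtu*: final sound = /u/, a vowel → -eze → *towtueze*.
The past-tense form *towtueze* — last vowel /e/ (a front vowel) → -gen → *towtuezegen*.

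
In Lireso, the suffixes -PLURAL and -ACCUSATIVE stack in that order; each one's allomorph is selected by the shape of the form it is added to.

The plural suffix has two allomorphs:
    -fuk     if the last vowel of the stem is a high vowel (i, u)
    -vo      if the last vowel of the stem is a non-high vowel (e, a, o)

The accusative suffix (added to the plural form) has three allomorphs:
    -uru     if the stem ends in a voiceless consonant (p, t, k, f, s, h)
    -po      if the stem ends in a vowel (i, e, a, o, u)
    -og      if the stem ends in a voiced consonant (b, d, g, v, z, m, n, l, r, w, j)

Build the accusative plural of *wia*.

wiavopo

*wia*: last vowel = /a/, a non-high vowel → -vo → *wiavo*.
The plural form *wiavo*: final sound = /o/, a vowel → -po → *wiavopo*.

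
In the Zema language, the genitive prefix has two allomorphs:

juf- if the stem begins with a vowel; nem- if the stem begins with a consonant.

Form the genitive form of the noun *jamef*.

nemjamef

*jamef* — first sound /j/ (a consonant) → nem- → *nemjamef*.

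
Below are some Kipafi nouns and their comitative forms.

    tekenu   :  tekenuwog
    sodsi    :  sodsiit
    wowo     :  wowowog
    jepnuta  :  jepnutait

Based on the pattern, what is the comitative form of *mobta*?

mobtait

Looking at the last vowel of each stem: -wog when the last vowel of the stem is a rounded vowel (*tekenu*, *wowo*); -it when the last vowel of the stem is an unrounded vowel (*sodsi*, *jepnuta*).
Since the last vowel of *mobta* is /a/ (an unrounded vowel), it takes -it, giving *mobtait*.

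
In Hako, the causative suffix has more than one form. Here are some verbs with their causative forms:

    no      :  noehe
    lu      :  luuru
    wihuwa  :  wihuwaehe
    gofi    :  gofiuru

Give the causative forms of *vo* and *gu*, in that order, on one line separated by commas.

voehe, guuru

The alternation tracks the last vowel of the stem — -uru when the last vowel of the stem is a high vowel (*lu*, *gofi*); -ehe when the last vowel of the stem is a non-high vowel (*no*, *wihuwa*).
Since the last vowel of *vo* is /o/ (a non-high vowel), it takes -ehe, giving *voehe*.
*gu*: last vowel = /u/, a high vowel → -uru → *guuru*.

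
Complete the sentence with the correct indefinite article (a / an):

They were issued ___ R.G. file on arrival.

The indefinite article is chosen by the initial *sound* of the following word, not its spelling.
The initialism *R.G.* is read letter by letter; the first letter, R, is pronounced /ɑr/, which begins with a vowel sound.
So the article is *an*: They were issued an R.G. file on arrival.

an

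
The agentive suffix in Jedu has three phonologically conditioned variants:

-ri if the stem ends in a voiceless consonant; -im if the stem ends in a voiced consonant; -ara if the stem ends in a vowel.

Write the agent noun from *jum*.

jumim

Since the final sound of *jum* is /m/ (a voiced consonant), it takes -im, giving *jumim*.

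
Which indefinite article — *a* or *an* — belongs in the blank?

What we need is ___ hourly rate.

an

The indefinite article is chosen by the initial *sound* of the following word, not its spelling.
*hourly* begins with the sound /aʊ/ (silent h) — a vowel sound.
So the article is *an*: What we need is an hourly rate.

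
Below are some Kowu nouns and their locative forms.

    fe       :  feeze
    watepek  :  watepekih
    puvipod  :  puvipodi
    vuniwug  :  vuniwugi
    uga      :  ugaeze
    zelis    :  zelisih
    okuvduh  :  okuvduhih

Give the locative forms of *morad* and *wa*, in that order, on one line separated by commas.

moradi, waeze

The suffix is conditioned by the final sound: -ih when the stem ends in a voiceless consonant (*watepek*, *zelis*, *okuvduh*); -i when the stem ends in a voiced consonant (*puvipod*, *vuniwug*); -eze when the stem ends in a vowel (*fe*, *uga*).
Since the final sound of *morad* is /d/ (a voiced consonant), it takes -i, giving *moradi*.
*wa*: final sound = /a/, a vowel → -eze → *waeze*.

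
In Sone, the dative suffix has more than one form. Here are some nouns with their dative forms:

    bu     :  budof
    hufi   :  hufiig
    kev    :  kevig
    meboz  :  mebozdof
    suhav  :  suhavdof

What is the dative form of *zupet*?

zupetig

The suffix is conditioned by the last vowel: -ig when the last vowel of the stem is a front vowel (*hufi*, *kev*); -dof when the last vowel of the stem is a back vowel (*bu*, *meboz*, *suhav*).
Since the last vowel of *zupet* is /e/ (a front vowel), it takes -ig, giving *zupetig*.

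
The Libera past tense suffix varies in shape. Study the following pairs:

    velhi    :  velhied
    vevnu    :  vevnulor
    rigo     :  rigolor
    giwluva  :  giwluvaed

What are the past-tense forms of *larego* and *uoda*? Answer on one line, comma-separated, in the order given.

The suffix is conditioned by the last vowel: -lor when the last vowel of the stem is a rounded vowel (*vevnu*, *rigo*); -ed when the last vowel of the stem is an unrounded vowel (*velhi*, *giwluva*).
The last vowel of *larego* is /o/, which is a rounded vowel, so the suffix is -lor, giving *laregolor*.
The last vowel of *uoda* is /a/, which is an unrounded vowel, so the suffix is -ed, giving *uodaed*.

laregolor, uodaed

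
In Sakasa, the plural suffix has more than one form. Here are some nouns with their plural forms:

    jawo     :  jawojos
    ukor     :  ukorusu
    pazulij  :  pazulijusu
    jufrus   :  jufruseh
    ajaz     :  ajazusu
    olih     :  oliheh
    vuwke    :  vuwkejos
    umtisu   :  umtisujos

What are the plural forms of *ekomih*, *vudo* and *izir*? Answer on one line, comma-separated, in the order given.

ekomiheh, vudojos, izirusu

The pattern is voicing of the final sound: -eh when the stem ends in a voiceless consonant (*jufrus*, *olih*); -usu when the stem ends in a voiced consonant (*ukor*, *pazulij*, *ajaz*); -jos when the stem ends in a vowel (*jawo*, *vuwke*, *umtisu*).
*ekomih*: final sound = /h/, a voiceless consonant → -eh → *ekomiheh*.
*vudo* — final sound /o/ (a vowel) → -jos → *vudojos*.
*izir*: final sound = /r/, a voiced consonant → -usu → *izirusu*.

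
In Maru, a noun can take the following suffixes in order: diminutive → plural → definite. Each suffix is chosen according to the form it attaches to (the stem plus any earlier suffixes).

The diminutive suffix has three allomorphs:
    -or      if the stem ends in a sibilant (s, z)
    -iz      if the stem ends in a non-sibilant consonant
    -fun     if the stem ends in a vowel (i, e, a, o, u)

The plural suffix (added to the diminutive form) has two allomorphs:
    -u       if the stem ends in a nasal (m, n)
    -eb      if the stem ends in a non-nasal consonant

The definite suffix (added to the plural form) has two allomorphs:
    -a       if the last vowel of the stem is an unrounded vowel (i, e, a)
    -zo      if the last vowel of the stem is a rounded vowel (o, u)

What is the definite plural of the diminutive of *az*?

Since the final sound of *az* is /z/ (a sibilant), it takes -or, giving *azor*.
The diminutive form *azor*: final consonant = /r/, non-nasal → -eb → *azoreb*.
The last vowel of the plural form *azoreb* is /e/, which is an unrounded vowel, so the definite suffix is -a, giving *azoreba*.

azoreba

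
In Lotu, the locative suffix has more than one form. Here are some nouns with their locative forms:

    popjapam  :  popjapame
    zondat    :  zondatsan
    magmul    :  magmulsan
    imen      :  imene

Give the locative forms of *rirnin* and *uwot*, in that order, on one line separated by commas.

The alternation tracks the final consonant of the stem — -e when the stem ends in a nasal (*popjapam*, *imen*); -san when the stem ends in a non-nasal consonant (*zondat*, *magmul*).
The final consonant of *rirnin* is /n/, which is a nasal, so the suffix is -e, giving *rirnine*.
*uwot* — final consonant /t/ (non-nasal) → -san → *uwotsan*.

rirnine, uwotsan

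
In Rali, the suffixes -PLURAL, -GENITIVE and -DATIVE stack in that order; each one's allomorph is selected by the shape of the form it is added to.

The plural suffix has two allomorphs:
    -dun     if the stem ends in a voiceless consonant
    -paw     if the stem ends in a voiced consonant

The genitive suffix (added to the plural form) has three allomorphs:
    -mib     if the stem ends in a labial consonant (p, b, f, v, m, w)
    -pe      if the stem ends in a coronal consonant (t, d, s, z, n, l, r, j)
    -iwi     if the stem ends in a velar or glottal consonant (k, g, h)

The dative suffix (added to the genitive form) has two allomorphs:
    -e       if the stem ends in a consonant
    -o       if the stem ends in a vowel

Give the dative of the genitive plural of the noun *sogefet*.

The final consonant of *sogefet* is /t/, which is voiceless, so the plural suffix is -dun, giving *sogefetdun*.
The plural form *sogefetdun* — final consonant /n/ (coronal) → -pe → *sogefetdunpe*.
The genitive form *sogefetdunpe*: final sound = /e/, a vowel → -o → *sogefetdunpeo*.

sogefetdunpeo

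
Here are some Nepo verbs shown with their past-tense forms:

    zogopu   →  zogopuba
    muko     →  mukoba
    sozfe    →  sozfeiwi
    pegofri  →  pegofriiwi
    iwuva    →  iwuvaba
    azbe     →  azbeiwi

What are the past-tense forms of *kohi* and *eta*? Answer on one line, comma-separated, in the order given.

Looking at the last vowel of each stem: -iwi when the last vowel of the stem is a front vowel (*sozfe*, *pegofri*, *azbe*); -ba when the last vowel of the stem is a back vowel (*zogopu*, *muko*, *iwuva*).
*kohi* — last vowel /i/ (a front vowel) → -iwi → *kohiiwi*.
The last vowel of *eta* is /a/, which is a back vowel, so the suffix is -ba, giving *etaba*.

kohiiwi, etaba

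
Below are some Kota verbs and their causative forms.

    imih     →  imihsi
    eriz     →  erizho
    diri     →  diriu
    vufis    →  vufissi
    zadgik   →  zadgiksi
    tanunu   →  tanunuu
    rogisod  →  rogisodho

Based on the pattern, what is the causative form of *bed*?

The pattern is voicing of the final sound: -si when the stem ends in a voiceless consonant (*imih*, *vufis*, *zadgik*); -ho when the stem ends in a voiced consonant (*eriz*, *rogisod*); -u when the stem ends in a vowel (*diri*, *tanunu*).
Since the final sound of *bed* is /d/ (a voiced consonant), it takes -ho, giving *bedho*.

bedho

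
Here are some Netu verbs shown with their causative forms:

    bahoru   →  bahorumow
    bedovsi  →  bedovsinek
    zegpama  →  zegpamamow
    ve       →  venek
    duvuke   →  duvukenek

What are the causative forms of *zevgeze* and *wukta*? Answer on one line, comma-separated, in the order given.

The pattern is front/back vowel harmony: -nek when the last vowel of the stem is a front vowel (*bedovsi*, *ve*, *duvuke*); -mow when the last vowel of the stem is a back vowel (*bahoru*, *zegpama*).
The last vowel of *zevgeze* is /e/, which is a front vowel, so the suffix is -nek, giving *zevgezenek*.
Since the last vowel of *wukta* is /a/ (a back vowel), it takes -mow, giving *wuktamow*.

zevgezenek, wuktamow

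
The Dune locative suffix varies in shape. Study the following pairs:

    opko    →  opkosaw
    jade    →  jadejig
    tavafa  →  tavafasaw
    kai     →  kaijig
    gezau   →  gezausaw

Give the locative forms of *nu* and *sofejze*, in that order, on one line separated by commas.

nusaw, sofejzejig

The pattern is front/back vowel harmony: -jig when the last vowel of the stem is a front vowel (*jade*, *kai*); -saw when the last vowel of the stem is a back vowel (*opko*, *tavafa*, *gezau*).
The last vowel of *nu* is /u/, which is a back vowel, so the suffix is -saw, giving *nusaw*.
The last vowel of *sofejze* is /e/, which is a front vowel, so the suffix is -jig, giving *sofejzejig*.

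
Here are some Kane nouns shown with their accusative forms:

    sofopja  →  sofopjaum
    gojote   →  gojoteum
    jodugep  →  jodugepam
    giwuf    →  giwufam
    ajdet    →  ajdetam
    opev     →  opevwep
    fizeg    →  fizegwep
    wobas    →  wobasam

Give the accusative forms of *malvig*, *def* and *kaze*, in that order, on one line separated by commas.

Looking at the final sound of each stem: -am when the stem ends in a voiceless consonant (*jodugep*, *giwuf*, *ajdet*, *wobas*); -wep when the stem ends in a voiced consonant (*opev*, *fizeg*); -um when the stem ends in a vowel (*sofopja*, *gojote*).
The final sound of *malvig* is /g/, which is a voiced consonant, so the suffix is -wep, giving *malvigwep*.
*def*: final sound = /f/, a voiceless consonant → -am → *defam*.
*kaze* — final sound /e/ (a vowel) → -um → *kazeum*.

malvigwep, defam, kazeum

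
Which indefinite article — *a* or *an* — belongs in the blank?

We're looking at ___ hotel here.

a

The indefinite article is chosen by the initial *sound* of the following word, not its spelling.
*hotel* begins with the sound /h/ (h is pronounced) — a consonant sound.
So the article is *a*: We're looking at a hotel here.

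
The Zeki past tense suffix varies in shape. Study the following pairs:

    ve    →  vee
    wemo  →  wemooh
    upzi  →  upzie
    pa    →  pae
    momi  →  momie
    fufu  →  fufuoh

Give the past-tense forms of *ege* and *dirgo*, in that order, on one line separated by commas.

The pattern is rounding harmony: -oh when the last vowel of the stem is a rounded vowel (*wemo*, *fufu*); -e when the last vowel of the stem is an unrounded vowel (*ve*, *upzi*, *pa*, *momi*).
Since the last vowel of *ege* is /e/ (an unrounded vowel), it takes -e, giving *egee*.
*dirgo*: last vowel = /o/, a rounded vowel → -oh → *dirgooh*.

egee, dirgooh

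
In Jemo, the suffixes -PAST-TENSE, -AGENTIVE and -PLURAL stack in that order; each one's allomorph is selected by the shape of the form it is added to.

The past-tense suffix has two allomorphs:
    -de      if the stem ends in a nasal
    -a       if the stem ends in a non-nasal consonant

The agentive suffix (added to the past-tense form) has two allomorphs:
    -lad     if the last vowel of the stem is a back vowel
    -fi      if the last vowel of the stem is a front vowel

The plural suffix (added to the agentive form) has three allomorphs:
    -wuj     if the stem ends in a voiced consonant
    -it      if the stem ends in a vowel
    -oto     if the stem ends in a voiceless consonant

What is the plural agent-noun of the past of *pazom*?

pazomdefiit

*pazom* — final consonant /m/ (a nasal) → -de → *pazomde*.
The past-tense form *pazomde* — last vowel /e/ (a front vowel) → -fi → *pazomdefi*.
The agentive form *pazomdefi*: final sound = /i/, a vowel → -it → *pazomdefiit*.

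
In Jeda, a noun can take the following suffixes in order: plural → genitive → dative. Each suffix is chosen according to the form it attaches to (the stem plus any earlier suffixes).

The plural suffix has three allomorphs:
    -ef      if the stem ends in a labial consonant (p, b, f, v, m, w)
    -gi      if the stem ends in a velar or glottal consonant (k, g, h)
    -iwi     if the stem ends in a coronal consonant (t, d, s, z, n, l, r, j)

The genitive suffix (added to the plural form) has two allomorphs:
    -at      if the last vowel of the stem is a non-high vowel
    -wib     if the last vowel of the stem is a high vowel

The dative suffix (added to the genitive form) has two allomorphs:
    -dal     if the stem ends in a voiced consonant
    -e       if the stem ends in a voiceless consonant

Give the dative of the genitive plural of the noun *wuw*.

wuwefate

The final consonant of *wuw* is /w/, which is labial, so the plural suffix is -ef, giving *wuwef*.
The plural form *wuwef* — last vowel /e/ (a non-high vowel) → -at → *wuwefat*.
Since the final consonant of the genitive form *wuwefat* is /t/ (voiceless), it takes -e, giving *wuwefate*.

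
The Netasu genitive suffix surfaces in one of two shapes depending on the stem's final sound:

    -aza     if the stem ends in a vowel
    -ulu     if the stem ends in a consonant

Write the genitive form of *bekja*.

The final sound of *bekja* is /a/, which is a vowel, so the suffix is -aza, giving *bekjaaza*.

bekjaaza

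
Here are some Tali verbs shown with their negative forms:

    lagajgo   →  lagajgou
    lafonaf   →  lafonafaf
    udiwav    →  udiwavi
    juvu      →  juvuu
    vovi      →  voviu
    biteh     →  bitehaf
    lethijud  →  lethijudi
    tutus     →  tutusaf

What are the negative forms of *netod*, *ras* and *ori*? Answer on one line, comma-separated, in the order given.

netodi, rasaf, oriu

Looking at the final sound of each stem: -af when the stem ends in a voiceless consonant (*lafonaf*, *biteh*, *tutus*); -i when the stem ends in a voiced consonant (*udiwav*, *lethijud*); -u when the stem ends in a vowel (*lagajgo*, *juvu*, *vovi*).
Since the final sound of *netod* is /d/ (a voiced consonant), it takes -i, giving *netodi*.
Since the final sound of *ras* is /s/ (a voiceless consonant), it takes -af, giving *rasaf*.
*ori* — final sound /i/ (a vowel) → -u → *oriu*.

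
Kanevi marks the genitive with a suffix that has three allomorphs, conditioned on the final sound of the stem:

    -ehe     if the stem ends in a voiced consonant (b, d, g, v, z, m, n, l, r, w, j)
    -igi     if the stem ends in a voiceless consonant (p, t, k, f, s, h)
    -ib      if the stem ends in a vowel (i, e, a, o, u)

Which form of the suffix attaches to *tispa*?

*tispa* — final sound /a/ (a vowel) → -ib.

-ib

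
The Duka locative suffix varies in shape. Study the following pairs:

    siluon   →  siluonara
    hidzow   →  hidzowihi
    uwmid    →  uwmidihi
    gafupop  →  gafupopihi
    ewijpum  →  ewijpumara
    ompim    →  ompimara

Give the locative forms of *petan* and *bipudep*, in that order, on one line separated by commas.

petanara, bipudepihi

Looking at the final consonant of each stem: -ara when the stem ends in a nasal (*siluon*, *ewijpum*, *ompim*); -ihi when the stem ends in a non-nasal consonant (*hidzow*, *uwmid*, *gafupop*).
The final consonant of *petan* is /n/, which is a nasal, so the suffix is -ara, giving *petanara*.
*bipudep*: final consonant = /p/, non-nasal → -ihi → *bipudepihi*.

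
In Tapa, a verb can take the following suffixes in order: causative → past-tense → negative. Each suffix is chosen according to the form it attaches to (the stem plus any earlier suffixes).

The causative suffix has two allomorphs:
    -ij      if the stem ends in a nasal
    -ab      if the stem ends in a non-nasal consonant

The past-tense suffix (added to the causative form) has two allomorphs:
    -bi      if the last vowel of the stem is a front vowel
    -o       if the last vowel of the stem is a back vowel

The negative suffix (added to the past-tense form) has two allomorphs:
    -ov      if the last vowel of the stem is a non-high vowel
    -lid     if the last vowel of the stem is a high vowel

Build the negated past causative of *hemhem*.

*hemhem*: final consonant = /m/, a nasal → -ij → *hemhemij*.
The causative form *hemhemij*: last vowel = /i/, a front vowel → -bi → *hemhemijbi*.
The past-tense form *hemhemijbi*: last vowel = /i/, a high vowel → -lid → *hemhemijbilid*.

hemhemijbilid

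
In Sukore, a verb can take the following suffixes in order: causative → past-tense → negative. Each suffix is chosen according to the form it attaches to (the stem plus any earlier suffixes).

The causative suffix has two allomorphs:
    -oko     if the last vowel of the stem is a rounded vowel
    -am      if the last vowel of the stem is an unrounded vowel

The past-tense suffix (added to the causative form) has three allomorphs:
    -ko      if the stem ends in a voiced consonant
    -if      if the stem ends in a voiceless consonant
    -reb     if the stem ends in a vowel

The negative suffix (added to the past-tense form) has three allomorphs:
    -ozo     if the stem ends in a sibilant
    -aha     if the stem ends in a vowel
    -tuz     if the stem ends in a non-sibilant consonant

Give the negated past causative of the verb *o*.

Since the last vowel of *o* is /o/ (a rounded vowel), it takes -oko, giving *ooko*.
The causative form *ooko*: final sound = /o/, a vowel → -reb → *ookoreb*.
Since the final sound of the past-tense form *ookoreb* is /b/ (a non-sibilant consonant), it takes -tuz, giving *ookorebtuz*.

ookorebtuz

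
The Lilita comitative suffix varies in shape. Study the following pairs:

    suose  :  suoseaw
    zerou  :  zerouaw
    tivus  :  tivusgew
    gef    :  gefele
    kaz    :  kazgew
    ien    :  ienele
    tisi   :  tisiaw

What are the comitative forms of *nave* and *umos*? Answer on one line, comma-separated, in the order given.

naveaw, umosgew

The suffix is conditioned by the final sound: -gew when the stem ends in a sibilant (*tivus*, *kaz*); -ele when the stem ends in a non-sibilant consonant (*gef*, *ien*); -aw when the stem ends in a vowel (*suose*, *zerou*, *tisi*).
Since the final sound of *nave* is /e/ (a vowel), it takes -aw, giving *naveaw*.
Since the final sound of *umos* is /s/ (a sibilant), it takes -gew, giving *umosgew*.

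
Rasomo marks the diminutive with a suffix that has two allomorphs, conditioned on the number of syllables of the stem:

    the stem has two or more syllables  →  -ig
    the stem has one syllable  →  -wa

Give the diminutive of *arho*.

arhoig

*arho* (2 syllables) → -ig → *arhoig*.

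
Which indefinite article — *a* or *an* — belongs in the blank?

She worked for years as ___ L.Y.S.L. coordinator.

an

The indefinite article is chosen by the initial *sound* of the following word, not its spelling.
The initialism *L.Y.S.L.* is read letter by letter; the first letter, L, is pronounced /ɛl/, which begins with a vowel sound.
So the article is *an*: She worked for years as an L.Y.S.L. coordinator.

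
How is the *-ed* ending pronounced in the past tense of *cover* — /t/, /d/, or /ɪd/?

/d/

The stem *cover* ends in a voiced sound other than /d/.
The -ed suffix is realized as /ɪd/ after /t, d/; as /t/ after other voiceless consonants; and as /d/ after other voiced sounds.
So -ed on *cover* is pronounced /d/.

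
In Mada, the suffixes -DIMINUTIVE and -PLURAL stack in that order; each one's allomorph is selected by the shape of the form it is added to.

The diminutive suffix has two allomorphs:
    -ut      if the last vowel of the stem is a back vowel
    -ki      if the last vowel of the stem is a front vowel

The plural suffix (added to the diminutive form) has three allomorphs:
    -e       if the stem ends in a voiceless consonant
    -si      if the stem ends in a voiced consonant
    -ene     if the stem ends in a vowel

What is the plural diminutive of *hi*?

Since the last vowel of *hi* is /i/ (a front vowel), it takes -ki, giving *hiki*.
Since the final sound of the diminutive form *hiki* is /i/ (a vowel), it takes -ene, giving *hikiene*.

hikiene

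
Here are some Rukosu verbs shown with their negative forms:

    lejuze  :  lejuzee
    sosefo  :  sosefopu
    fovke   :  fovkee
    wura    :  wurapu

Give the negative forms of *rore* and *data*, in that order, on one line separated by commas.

roree, datapu

The suffix is conditioned by the last vowel: -e when the last vowel of the stem is a front vowel (*lejuze*, *fovke*); -pu when the last vowel of the stem is a back vowel (*sosefo*, *wura*).
The last vowel of *rore* is /e/, which is a front vowel, so the suffix is -e, giving *roree*.
*data*: last vowel = /a/, a back vowel → -pu → *datapu*.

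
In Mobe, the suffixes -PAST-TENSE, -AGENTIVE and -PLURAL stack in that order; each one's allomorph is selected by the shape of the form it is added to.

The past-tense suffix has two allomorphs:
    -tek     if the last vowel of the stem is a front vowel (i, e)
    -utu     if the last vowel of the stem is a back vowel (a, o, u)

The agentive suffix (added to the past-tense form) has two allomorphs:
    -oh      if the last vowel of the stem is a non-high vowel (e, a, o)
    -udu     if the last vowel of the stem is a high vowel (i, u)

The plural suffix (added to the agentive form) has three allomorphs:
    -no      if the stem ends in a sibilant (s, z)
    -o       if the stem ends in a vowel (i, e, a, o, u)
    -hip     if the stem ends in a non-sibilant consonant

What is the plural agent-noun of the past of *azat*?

azatutuuduo

*azat*: last vowel = /a/, a back vowel → -utu → *azatutu*.
Since the last vowel of the past-tense form *azatutu* is /u/ (a high vowel), it takes -udu, giving *azatutuudu*.
Since the final sound of the agentive form *azatutuudu* is /u/ (a vowel), it takes -o, giving *azatutuuduo*.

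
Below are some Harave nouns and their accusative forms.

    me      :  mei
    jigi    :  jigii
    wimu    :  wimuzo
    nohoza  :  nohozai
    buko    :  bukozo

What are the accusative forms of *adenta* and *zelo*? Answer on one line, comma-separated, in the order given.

Looking at the last vowel of each stem: -zo when the last vowel of the stem is a rounded vowel (*wimu*, *buko*); -i when the last vowel of the stem is an unrounded vowel (*me*, *jigi*, *nohoza*).
*adenta* — last vowel /a/ (an unrounded vowel) → -i → *adentai*.
Since the last vowel of *zelo* is /o/ (a rounded vowel), it takes -zo, giving *zelozo*.

adentai, zelozo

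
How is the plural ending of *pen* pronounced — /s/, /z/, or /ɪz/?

/z/

The stem *pen* ends in a voiced non-sibilant sound.
The plural suffix surfaces as /ɪz/ after sibilants, /s/ after other voiceless consonants, and /z/ after other voiced sounds.
So the plural -s on *pen* is pronounced /z/.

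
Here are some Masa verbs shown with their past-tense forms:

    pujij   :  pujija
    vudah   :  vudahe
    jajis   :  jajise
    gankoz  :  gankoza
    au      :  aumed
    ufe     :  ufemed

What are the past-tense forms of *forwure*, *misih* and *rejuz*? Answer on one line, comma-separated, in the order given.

The suffix is conditioned by the final sound: -e when the stem ends in a voiceless consonant (*vudah*, *jajis*); -a when the stem ends in a voiced consonant (*pujij*, *gankoz*); -med when the stem ends in a vowel (*au*, *ufe*).
Since the final sound of *forwure* is /e/ (a vowel), it takes -med, giving *forwuremed*.
*misih*: final sound = /h/, a voiceless consonant → -e → *misihe*.
*rejuz* — final sound /z/ (a voiced consonant) → -a → *rejuza*.

forwuremed, misihe, rejuza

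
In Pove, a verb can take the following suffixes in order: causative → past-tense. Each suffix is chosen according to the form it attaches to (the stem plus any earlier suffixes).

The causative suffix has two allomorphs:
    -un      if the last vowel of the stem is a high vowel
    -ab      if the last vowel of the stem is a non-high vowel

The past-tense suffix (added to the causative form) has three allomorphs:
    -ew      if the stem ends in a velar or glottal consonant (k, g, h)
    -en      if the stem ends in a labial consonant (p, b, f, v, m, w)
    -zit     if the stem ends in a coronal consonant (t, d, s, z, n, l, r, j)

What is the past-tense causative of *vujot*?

vujotaben

*vujot* — last vowel /o/ (a non-high vowel) → -ab → *vujotab*.
The causative form *vujotab* — final consonant /b/ (labial) → -en → *vujotaben*.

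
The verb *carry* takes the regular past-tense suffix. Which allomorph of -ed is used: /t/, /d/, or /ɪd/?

The stem *carry* ends in a voiced sound other than /d/.
The -ed suffix is realized as /ɪd/ after /t, d/; as /t/ after other voiceless consonants; and as /d/ after other voiced sounds.
So -ed on *carry* is pronounced /d/.

/d/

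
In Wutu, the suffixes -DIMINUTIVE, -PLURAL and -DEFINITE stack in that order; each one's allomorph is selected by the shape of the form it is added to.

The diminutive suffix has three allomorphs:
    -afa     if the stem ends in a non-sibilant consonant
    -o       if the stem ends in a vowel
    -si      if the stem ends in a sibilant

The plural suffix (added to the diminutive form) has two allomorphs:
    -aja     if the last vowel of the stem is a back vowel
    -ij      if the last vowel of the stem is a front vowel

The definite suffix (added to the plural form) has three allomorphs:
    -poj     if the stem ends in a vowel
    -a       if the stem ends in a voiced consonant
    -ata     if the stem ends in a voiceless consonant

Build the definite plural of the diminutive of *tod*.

*tod* — final sound /d/ (a non-sibilant consonant) → -afa → *todafa*.
The last vowel of the diminutive form *todafa* is /a/, which is a back vowel, so the plural suffix is -aja, giving *todafaaja*.
The final sound of the plural form *todafaaja* is /a/, which is a vowel, so the definite suffix is -poj, giving *todafaajapoj*.

todafaajapoj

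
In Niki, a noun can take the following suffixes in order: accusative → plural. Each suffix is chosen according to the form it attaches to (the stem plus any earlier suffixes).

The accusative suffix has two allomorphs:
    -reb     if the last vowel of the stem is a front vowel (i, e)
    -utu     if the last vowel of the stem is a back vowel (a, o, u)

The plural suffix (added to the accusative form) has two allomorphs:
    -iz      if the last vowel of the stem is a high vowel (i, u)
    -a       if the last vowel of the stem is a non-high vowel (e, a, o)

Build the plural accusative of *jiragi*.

*jiragi* — last vowel /i/ (a front vowel) → -reb → *jiragireb*.
The accusative form *jiragireb*: last vowel = /e/, a non-high vowel → -a → *jiragireba*.

jiragireba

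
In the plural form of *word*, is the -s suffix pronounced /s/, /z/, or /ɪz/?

The stem *word* ends in a voiced non-sibilant sound.
The plural suffix surfaces as /ɪz/ after sibilants, /s/ after other voiceless consonants, and /z/ after other voiced sounds.
So the plural -s on *word* is pronounced /z/.

/z/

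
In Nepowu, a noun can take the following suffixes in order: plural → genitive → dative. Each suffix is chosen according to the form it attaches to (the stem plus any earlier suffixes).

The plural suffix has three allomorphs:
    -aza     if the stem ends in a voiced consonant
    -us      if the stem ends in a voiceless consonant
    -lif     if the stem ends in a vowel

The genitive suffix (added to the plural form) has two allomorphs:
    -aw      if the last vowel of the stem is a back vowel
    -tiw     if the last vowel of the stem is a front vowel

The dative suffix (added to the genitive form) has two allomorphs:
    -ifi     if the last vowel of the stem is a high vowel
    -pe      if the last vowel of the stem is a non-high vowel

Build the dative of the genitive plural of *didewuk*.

*didewuk* — final sound /k/ (a voiceless consonant) → -us → *didewukus*.
Since the last vowel of the plural form *didewukus* is /u/ (a back vowel), it takes -aw, giving *didewukusaw*.
Since the last vowel of the genitive form *didewukusaw* is /a/ (a non-high vowel), it takes -pe, giving *didewukusawpe*.

didewukusawpe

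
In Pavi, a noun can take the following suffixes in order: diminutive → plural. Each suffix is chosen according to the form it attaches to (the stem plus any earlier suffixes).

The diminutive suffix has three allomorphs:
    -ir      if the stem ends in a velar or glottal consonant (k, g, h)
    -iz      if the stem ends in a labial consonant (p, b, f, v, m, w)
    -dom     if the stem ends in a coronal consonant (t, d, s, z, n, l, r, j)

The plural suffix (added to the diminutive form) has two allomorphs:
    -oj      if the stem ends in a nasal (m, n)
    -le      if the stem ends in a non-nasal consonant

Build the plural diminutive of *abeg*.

*abeg* — final consonant /g/ (velar/glottal) → -ir → *abegir*.
The diminutive form *abegir* — final consonant /r/ (non-nasal) → -le → *abegirle*.

abegirle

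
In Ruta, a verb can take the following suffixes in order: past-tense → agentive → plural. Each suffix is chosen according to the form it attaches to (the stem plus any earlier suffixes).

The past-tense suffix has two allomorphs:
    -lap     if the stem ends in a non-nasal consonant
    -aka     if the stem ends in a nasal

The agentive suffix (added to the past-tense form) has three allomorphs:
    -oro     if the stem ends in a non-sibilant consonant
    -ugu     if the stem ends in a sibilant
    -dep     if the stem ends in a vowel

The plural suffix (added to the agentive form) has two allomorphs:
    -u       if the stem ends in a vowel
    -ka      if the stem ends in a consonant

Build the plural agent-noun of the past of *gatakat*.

gatakatlaporou

*gatakat*: final consonant = /t/, non-nasal → -lap → *gatakatlap*.
The past-tense form *gatakatlap*: final sound = /p/, a non-sibilant consonant → -oro → *gatakatlaporo*.
Since the final sound of the agentive form *gatakatlaporo* is /o/ (a vowel), it takes -u, giving *gatakatlaporou*.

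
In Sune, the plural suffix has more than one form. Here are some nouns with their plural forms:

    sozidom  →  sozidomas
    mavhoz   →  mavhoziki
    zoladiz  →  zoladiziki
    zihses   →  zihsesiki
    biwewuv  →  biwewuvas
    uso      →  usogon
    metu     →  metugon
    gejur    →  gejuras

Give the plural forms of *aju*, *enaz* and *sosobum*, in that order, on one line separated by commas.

The alternation tracks the final sound of the stem — -iki when the stem ends in a sibilant (*mavhoz*, *zoladiz*, *zihses*); -as when the stem ends in a non-sibilant consonant (*sozidom*, *biwewuv*, *gejur*); -gon when the stem ends in a vowel (*uso*, *metu*).
Since the final sound of *aju* is /u/ (a vowel), it takes -gon, giving *ajugon*.
*enaz* — final sound /z/ (a sibilant) → -iki → *enaziki*.
Since the final sound of *sosobum* is /m/ (a non-sibilant consonant), it takes -as, giving *sosobumas*.

ajugon, enaziki, sosobumas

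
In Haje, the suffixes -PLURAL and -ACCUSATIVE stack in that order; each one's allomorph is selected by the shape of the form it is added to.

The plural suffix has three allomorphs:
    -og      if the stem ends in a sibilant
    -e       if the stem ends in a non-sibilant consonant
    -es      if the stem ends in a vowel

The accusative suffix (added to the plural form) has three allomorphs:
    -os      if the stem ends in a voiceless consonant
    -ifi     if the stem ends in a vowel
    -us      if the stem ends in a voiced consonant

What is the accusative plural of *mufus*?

*mufus* — final sound /s/ (a sibilant) → -og → *mufusog*.
The plural form *mufusog* — final sound /g/ (a voiced consonant) → -us → *mufusogus*.

mufusogus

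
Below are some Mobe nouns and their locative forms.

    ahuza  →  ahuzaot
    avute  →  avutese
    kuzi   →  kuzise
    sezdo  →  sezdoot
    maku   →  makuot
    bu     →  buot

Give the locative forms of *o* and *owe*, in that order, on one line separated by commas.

oot, owese

Looking at the last vowel of each stem: -se when the last vowel of the stem is a front vowel (*avute*, *kuzi*); -ot when the last vowel of the stem is a back vowel (*ahuza*, *sezdo*, *maku*, *bu*).
The last vowel of *o* is /o/, which is a back vowel, so the suffix is -ot, giving *oot*.
*owe*: last vowel = /e/, a front vowel → -se → *owese*.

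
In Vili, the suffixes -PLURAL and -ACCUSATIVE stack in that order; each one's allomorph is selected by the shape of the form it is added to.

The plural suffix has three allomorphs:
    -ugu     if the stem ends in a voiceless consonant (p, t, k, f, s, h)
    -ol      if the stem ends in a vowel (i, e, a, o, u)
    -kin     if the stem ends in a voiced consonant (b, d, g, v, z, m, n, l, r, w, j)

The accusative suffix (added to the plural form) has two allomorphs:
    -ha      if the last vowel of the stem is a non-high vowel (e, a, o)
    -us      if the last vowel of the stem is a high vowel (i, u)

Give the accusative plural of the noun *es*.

esuguus

*es*: final sound = /s/, a voiceless consonant → -ugu → *esugu*.
Since the last vowel of the plural form *esugu* is /u/ (a high vowel), it takes -us, giving *esuguus*.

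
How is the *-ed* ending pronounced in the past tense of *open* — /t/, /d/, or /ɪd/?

The stem *open* ends in a voiced sound other than /d/.
The -ed suffix is realized as /ɪd/ after /t, d/; as /t/ after other voiceless consonants; and as /d/ after other voiced sounds.
So -ed on *open* is pronounced /d/.

/d/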